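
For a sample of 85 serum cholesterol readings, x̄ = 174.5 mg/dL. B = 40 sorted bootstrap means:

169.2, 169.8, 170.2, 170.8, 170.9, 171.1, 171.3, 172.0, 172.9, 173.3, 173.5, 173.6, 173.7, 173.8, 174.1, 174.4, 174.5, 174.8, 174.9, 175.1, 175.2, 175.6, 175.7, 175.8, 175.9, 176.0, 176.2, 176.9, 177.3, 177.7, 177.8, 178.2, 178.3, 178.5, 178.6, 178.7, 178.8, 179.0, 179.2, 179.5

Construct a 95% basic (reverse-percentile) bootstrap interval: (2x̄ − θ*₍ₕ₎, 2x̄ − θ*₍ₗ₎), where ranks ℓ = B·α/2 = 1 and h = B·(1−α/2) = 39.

(169.8, 179.8)

Percentile endpoints at ranks 1 and 39: θ*₍1₎ = 169.2, θ*₍39₎ = 179.2.
Basic interval reflects these around x̄:
  lower = 2 × 174.5 − 179.2 = 169.8
  upper = 2 × 174.5 − 169.2 = 179.8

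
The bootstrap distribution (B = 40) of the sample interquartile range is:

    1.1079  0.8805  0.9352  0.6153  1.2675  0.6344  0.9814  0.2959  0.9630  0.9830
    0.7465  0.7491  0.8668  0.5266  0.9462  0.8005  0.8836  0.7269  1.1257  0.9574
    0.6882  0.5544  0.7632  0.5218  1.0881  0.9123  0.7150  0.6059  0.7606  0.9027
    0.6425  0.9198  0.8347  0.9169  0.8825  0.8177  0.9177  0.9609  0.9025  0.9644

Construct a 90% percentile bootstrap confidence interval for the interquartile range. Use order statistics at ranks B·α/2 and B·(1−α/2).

Sorted replicates: 0.2959, 0.5218, 0.5266, 0.5544, 0.6059, 0.6153, 0.6344, 0.6425, 0.6882, 0.7150, 0.7269, 0.7465, 0.7491, 0.7606, 0.7632, 0.8005, 0.8177, 0.8347, 0.8668, 0.8805, 0.8825, 0.8836, 0.9025, 0.9027, 0.9123, 0.9169, 0.9177, 0.9198, 0.9352, 0.9462, 0.9574, 0.9609, 0.9630, 0.9644, 0.9814, 0.9830, 1.0881, 1.1079, 1.1257, 1.2675
α = 0.10; lower rank = 40 × 0.050 = 2; upper rank = 40 × 0.950 = 38.
The 2nd smallest replicate is 0.5218; the 38th is 1.1079.

(0.5218, 1.1079)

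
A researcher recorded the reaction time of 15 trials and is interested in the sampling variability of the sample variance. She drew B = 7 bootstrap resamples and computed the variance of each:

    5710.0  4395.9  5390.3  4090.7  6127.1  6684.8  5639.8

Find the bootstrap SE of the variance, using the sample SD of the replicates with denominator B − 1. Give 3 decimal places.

SE* = 917.191

Bootstrap SE is the standard deviation of the 7 replicate variances.
Mean of replicates: (5710.0 + 4395.9 + 5390.3 + 4090.7 + 6127.1 + 6684.8 + 5639.8) / 7 = 38038.6000 / 7 = 5434.0857
Sum of squared deviations: (+275.9143)² + (−1038.1857)² + (−43.7857)² + (−1343.3857)² + (+693.0143)² + (+1250.7143)² + (+205.7143)² = 5047434.0286
Variance = 5047434.0286 / 6 = 841239.0048
SE* = √841239.0048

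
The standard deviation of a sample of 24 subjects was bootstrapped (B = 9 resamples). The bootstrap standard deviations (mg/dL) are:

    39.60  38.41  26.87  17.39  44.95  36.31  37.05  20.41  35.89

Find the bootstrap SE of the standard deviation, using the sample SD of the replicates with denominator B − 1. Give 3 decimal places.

SE* = 9.294

Bootstrap SE is the standard deviation of the 9 replicate standard deviations.
Mean of replicates: (39.60 + 38.41 + 26.87 + 17.39 + 44.95 + 36.31 + 37.05 + 20.41 + 35.89) / 9 = 296.8800 / 9 = 32.9867
Sum of squared deviations: (+6.6133)² + (+5.4233)² + (−6.1167)² + (−15.5967)² + (+11.9633)² + (+3.3233)² + (+4.0633)² + (−12.5767)² + (+2.9033)² = 691.0968
Variance = 691.0968 / 8 = 86.3871
SE* = √86.3871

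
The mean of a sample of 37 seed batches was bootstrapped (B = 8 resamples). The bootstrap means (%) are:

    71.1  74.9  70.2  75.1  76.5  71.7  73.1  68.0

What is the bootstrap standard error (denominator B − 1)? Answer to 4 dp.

Bootstrap SE is the standard deviation of the 8 replicate means.
Mean of replicates: (71.1 + 74.9 + 70.2 + 75.1 + 76.5 + 71.7 + 73.1 + 68.0) / 8 = 580.60000 / 8 = 72.57500
Sum of squared deviations: (−1.47500)² + (+2.32500)² + (−2.37500)² + (+2.52500)² + (+3.92500)² + (−0.87500)² + (+0.52500)² + (−4.57500)² = 56.97500
Variance = 56.97500 / 7 = 8.13929
SE* = √8.13929

SE* = 2.8529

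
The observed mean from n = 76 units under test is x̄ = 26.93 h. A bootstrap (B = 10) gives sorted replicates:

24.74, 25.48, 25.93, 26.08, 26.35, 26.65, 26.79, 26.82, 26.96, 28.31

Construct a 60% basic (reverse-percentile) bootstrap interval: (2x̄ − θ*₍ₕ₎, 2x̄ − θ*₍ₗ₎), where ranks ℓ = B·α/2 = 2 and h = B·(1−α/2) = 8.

(27.04, 28.38)

Percentile endpoints at ranks 2 and 8: θ*₍2₎ = 25.48, θ*₍8₎ = 26.82.
Basic interval reflects these around x̄:
  lower = 2 × 26.93 − 26.82 = 27.04
  upper = 2 × 26.93 − 25.48 = 28.38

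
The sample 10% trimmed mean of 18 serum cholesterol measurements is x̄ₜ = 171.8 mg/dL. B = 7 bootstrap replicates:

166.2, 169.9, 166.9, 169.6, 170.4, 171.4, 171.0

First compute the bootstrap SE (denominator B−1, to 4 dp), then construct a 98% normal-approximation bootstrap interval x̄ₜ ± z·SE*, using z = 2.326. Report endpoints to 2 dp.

Mean of replicates = 169.3429; sum of squared deviations = 24.3171; SE* = √(24.3171/6) = 2.0132
Margin = 2.326 × 2.0132 = 4.683
Interval: 171.8 ± 4.683

(167.12, 176.48)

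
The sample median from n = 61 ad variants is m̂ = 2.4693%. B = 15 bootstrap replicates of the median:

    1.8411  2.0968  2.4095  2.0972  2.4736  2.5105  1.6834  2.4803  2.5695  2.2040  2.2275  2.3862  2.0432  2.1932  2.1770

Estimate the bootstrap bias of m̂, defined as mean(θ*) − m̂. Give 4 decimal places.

mean(θ*) = (1.8411 + 2.0968 + 2.4095 + 2.0972 + 2.4736 + 2.5105 + 1.6834 + 2.4803 + 2.5695 + 2.2040 + 2.2275 + 2.3862 + 2.0432 + 2.1932 + 2.1770) / 15 = 2.22620
bias = 2.22620 − 2.4693

bias = −0.2431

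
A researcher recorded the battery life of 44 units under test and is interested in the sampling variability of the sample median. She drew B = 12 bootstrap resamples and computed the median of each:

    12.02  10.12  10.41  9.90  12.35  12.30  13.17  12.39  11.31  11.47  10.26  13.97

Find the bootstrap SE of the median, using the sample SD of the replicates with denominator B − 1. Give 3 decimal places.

SE* = 1.290

Bootstrap SE is the standard deviation of the 12 replicate medians.
Mean of replicates: (12.02 + 10.12 + 10.41 + 9.90 + 12.35 + 12.30 + 13.17 + 12.39 + 11.31 + 11.47 + 10.26 + 13.97) / 12 = 139.6700 / 12 = 11.6392
Sum of squared deviations: (+0.3808)² + (−1.5192)² + (−1.2292)² + (−1.7392)² + (+0.7108)² + (+0.6608)² + (+1.5308)² + (+0.7508)² + (−0.3292)² + (−0.1692)² + (−1.3792)² + (+2.3308)² = 18.3095
Variance = 18.3095 / 11 = 1.6645
SE* = √1.6645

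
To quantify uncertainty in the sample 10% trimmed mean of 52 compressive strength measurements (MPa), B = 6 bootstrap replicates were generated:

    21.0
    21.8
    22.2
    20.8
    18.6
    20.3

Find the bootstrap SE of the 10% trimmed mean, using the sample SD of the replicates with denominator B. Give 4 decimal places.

SE* = 1.1611

Bootstrap SE is the standard deviation of the 6 replicate 10% trimmed means.
Mean of replicates: (21.0 + 21.8 + 22.2 + 20.8 + 18.6 + 20.3) / 6 = 124.70000 / 6 = 20.78333
Sum of squared deviations: (+0.21667)² + (+1.01667)² + (+1.41667)² + (+0.01667)² + (−2.18333)² + (−0.48333)² = 8.08833
Variance = 8.08833 / 6 = 1.34806
SE* = √1.34806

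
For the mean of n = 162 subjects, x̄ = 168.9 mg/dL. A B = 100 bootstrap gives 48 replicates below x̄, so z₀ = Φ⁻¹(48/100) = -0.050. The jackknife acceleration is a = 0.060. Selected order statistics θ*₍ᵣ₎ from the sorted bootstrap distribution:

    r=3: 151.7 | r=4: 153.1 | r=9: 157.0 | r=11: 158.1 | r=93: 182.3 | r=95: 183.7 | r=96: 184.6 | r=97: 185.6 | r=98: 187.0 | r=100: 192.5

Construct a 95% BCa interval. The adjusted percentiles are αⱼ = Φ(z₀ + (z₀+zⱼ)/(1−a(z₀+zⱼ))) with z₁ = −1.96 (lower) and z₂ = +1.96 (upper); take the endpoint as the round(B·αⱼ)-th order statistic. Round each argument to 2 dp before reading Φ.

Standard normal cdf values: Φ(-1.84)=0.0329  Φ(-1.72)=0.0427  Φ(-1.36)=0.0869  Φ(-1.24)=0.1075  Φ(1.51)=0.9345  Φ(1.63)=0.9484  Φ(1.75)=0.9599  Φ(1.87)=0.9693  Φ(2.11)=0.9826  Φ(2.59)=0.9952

(151.7, 187.0)

Lower: z₀ + z₁ = -0.050 + (-1.960) = -2.010; 1 − a(z₀+z₁) = 1 − (0.060)(-2.010) = 1.1206; argument = -0.050 + (-2.010)/1.1206 = -1.8437 → -1.84.
α₁ = Φ(-1.84) = 0.0329; rank = round(100 × 0.0329) = 3; θ*₍3₎ = 151.7.
Upper: z₀ + z₂ = 1.910; 1 − a(z₀+z₂) = 0.8854; argument = 2.1072 → 2.11; α₂ = 0.9826; rank = 98; θ*₍98₎ = 187.0.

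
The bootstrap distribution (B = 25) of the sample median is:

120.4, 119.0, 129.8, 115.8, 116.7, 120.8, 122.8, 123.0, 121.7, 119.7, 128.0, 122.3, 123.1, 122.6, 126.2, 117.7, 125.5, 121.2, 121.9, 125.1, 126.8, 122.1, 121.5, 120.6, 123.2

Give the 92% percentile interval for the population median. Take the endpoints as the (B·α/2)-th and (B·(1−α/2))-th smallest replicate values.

(115.8, 128.0)

Sorted replicates: 115.8, 116.7, 117.7, 119.0, 119.7, 120.4, 120.6, 120.8, 121.2, 121.5, 121.7, 121.9, 122.1, 122.3, 122.6, 122.8, 123.0, 123.1, 123.2, 125.1, 125.5, 126.2, 126.8, 128.0, 129.8
α = 0.08; lower rank = 25 × 0.040 = 1; upper rank = 25 × 0.960 = 24.
The 1st smallest replicate is 115.8; the 24th is 128.0.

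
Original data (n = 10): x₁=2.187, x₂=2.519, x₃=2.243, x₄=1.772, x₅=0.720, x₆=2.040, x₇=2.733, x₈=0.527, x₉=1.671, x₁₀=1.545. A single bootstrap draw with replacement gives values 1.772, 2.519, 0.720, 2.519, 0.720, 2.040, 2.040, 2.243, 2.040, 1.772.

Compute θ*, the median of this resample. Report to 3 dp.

Sorted: 0.720, 0.720, 1.772, 1.772, 2.040, 2.040, 2.040, 2.243, 2.519, 2.519
Median = average of the two middle values = 2.040

θ* = 2.040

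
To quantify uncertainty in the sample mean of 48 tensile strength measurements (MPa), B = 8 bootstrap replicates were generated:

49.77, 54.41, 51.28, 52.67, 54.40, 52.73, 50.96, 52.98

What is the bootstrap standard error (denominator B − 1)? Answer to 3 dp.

Bootstrap SE is the standard deviation of the 8 replicate means.
Mean of replicates: (49.77 + 54.41 + 51.28 + 52.67 + 54.40 + 52.73 + 50.96 + 52.98) / 8 = 419.2000 / 8 = 52.4000
Sum of squared deviations: (−2.6300)² + (+2.0100)² + (−1.1200)² + (+0.2700)² + (+2.0000)² + (+0.3300)² + (−1.4400)² + (+0.5800)² = 18.8032
Variance = 18.8032 / 7 = 2.6862
SE* = √2.6862

SE* = 1.639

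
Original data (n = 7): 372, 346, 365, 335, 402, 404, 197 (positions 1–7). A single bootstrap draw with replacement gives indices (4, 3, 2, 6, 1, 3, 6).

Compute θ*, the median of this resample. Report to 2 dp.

θ* = 365.00

Resample values: 335, 365, 346, 404, 372, 365, 404.
Sorted: 335, 346, 365, 365, 372, 404, 404
Median = middle value = 365.00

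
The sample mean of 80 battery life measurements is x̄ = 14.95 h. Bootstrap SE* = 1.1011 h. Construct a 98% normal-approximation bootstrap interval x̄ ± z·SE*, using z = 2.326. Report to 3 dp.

(12.389, 17.511)

Margin = 2.326 × 1.1011 = 2.5612
Interval: 14.95 ± 2.5612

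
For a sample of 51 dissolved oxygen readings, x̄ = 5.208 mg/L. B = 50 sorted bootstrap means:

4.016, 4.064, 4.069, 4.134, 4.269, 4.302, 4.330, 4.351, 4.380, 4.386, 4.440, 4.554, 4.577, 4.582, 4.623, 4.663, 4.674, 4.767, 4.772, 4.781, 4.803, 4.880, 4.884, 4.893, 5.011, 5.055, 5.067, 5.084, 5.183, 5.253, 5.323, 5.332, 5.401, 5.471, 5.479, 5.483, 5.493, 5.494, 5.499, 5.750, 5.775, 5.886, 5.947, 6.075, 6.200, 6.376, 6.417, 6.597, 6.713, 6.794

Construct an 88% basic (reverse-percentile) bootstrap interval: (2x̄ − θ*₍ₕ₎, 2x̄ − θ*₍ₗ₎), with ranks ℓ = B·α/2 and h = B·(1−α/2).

Percentile endpoints at ranks 3 and 47: θ*₍3₎ = 4.069, θ*₍47₎ = 6.417.
Basic interval reflects these around x̄:
  lower = 2 × 5.208 − 6.417 = 3.999
  upper = 2 × 5.208 − 4.069 = 6.347

(3.999, 6.347)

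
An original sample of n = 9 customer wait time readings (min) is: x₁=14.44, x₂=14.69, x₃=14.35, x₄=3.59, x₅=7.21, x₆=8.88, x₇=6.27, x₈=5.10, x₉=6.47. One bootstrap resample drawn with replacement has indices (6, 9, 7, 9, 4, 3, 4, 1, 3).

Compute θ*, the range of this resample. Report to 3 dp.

Resample values: 8.88, 6.47, 6.27, 6.47, 3.59, 14.35, 3.59, 14.44, 14.35.
Range = 14.44 − 3.59 = 10.850

θ* = 10.850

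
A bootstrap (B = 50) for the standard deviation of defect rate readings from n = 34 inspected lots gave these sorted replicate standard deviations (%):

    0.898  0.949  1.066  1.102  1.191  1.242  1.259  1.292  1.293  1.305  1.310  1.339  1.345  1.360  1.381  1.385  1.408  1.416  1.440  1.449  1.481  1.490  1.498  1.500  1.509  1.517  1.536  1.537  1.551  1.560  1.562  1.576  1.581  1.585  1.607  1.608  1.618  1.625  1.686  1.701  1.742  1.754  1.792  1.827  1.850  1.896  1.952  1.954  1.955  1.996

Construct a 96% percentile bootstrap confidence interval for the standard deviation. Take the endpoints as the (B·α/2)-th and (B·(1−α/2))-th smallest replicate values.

(0.898, 1.955)

α = 0.04; lower rank = 50 × 0.020 = 1; upper rank = 50 × 0.980 = 49.
The 1st smallest replicate is 0.898; the 49th is 1.955.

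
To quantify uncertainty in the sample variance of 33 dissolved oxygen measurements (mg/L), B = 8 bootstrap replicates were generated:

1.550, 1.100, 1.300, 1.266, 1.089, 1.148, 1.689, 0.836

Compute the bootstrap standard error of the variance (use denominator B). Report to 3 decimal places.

SE* = 0.254

Bootstrap SE is the standard deviation of the 8 replicate variances.
Mean of replicates: (1.550 + 1.100 + 1.300 + 1.266 + 1.089 + 1.148 + 1.689 + 0.836) / 8 = 9.9780 / 8 = 1.2472
Sum of squared deviations: (+0.3028)² + (−0.1472)² + (+0.0528)² + (+0.0188)² + (−0.1583)² + (−0.0993)² + (+0.4418)² + (−0.4113)² = 0.5156
Variance = 0.5156 / 8 = 0.0645
SE* = √0.0645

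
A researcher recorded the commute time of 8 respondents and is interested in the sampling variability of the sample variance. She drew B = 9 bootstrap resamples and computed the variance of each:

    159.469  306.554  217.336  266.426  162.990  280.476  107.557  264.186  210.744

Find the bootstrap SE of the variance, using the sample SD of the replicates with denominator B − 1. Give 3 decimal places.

Bootstrap SE is the standard deviation of the 9 replicate variances.
Mean of replicates: (159.469 + 306.554 + 217.336 + 266.426 + 162.990 + 280.476 + 107.557 + 264.186 + 210.744) / 9 = 1975.7380 / 9 = 219.5264
Sum of squared deviations: (−60.0574)² + (+87.0276)² + (−2.1904)² + (+46.8996)² + (−56.5364)² + (+60.9496)² + (−111.9694)² + (+44.6596)² + (−8.7824)² = 34905.0400
Variance = 34905.0400 / 8 = 4363.1300
SE* = √4363.1300

SE* = 66.054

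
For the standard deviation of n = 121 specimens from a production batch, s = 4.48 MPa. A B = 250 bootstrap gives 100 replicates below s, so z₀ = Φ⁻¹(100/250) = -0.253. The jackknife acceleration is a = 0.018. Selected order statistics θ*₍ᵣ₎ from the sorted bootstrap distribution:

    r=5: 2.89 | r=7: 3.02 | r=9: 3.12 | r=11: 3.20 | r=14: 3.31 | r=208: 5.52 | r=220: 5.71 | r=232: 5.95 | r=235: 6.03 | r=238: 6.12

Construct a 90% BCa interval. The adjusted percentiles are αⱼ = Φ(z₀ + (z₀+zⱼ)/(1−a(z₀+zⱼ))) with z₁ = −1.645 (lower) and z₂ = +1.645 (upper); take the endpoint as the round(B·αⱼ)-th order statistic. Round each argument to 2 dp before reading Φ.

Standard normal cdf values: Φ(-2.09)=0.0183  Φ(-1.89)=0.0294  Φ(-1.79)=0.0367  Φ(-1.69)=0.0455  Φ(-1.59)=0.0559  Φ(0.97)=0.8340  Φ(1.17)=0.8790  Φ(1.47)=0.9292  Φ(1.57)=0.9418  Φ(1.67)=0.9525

(2.89, 5.71)

Lower: z₀ + z₁ = -0.253 + (-1.645) = -1.898; 1 − a(z₀+z₁) = 1 − (0.018)(-1.898) = 1.0342; argument = -0.253 + (-1.898)/1.0342 = -2.0883 → -2.09.
α₁ = Φ(-2.09) = 0.0183; rank = round(250 × 0.0183) = 5; θ*₍5₎ = 2.89.
Upper: z₀ + z₂ = 1.392; 1 − a(z₀+z₂) = 0.9749; argument = 1.1748 → 1.17; α₂ = 0.8790; rank = 220; θ*₍220₎ = 5.71.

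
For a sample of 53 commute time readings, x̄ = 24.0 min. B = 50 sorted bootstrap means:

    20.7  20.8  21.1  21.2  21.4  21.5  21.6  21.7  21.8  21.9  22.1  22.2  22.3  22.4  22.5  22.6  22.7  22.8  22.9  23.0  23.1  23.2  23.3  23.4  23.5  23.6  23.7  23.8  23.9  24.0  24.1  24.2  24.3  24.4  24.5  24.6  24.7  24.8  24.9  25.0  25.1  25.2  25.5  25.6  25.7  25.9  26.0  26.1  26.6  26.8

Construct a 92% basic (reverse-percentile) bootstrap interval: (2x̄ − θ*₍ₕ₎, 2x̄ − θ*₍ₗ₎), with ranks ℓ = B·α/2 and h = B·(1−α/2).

(21.9, 27.2)

Percentile endpoints at ranks 2 and 48: θ*₍2₎ = 20.8, θ*₍48₎ = 26.1.
Basic interval reflects these around x̄:
  lower = 2 × 24.0 − 26.1 = 21.9
  upper = 2 × 24.0 − 20.8 = 27.2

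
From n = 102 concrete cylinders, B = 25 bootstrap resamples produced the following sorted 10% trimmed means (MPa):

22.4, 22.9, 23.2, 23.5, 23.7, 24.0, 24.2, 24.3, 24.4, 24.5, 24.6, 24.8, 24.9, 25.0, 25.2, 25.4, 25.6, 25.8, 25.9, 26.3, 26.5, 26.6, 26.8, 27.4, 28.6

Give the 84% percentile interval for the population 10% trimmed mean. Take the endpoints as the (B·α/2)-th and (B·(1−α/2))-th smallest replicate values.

(22.9, 26.8)

α = 0.16; lower rank = 25 × 0.080 = 2; upper rank = 25 × 0.920 = 23.
The 2nd smallest replicate is 22.9; the 23rd is 26.8.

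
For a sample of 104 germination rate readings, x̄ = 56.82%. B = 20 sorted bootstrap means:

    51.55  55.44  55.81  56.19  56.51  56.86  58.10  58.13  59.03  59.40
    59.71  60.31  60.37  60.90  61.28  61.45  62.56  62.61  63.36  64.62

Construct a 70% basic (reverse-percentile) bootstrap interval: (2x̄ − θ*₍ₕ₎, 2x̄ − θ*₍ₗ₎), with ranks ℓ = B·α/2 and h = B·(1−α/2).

Percentile endpoints at ranks 3 and 17: θ*₍3₎ = 55.81, θ*₍17₎ = 62.56.
Basic interval reflects these around x̄:
  lower = 2 × 56.82 − 62.56 = 51.08
  upper = 2 × 56.82 − 55.81 = 57.83

(51.08, 57.83)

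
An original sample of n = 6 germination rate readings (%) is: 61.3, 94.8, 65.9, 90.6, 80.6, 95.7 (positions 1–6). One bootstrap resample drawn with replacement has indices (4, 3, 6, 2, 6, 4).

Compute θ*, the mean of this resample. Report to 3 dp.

θ* = 88.883

Resample values: 90.6, 65.9, 95.7, 94.8, 95.7, 90.6.
Mean = (90.6 + 65.9 + 95.7 + 94.8 + 95.7 + 90.6) / 6 = 533.30 / 6 = 88.883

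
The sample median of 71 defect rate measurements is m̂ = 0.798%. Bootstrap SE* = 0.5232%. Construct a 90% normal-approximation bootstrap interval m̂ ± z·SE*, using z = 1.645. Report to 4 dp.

(-0.0627, 1.6587)

Margin = 1.645 × 0.5232 = 0.86066
Interval: 0.798 ± 0.86066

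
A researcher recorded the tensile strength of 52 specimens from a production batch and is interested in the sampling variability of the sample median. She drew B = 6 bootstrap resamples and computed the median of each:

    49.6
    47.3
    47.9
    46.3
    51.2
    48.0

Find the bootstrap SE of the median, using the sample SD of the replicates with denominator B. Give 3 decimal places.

Bootstrap SE is the standard deviation of the 6 replicate medians.
Mean of replicates: (49.6 + 47.3 + 47.9 + 46.3 + 51.2 + 48.0) / 6 = 290.3000 / 6 = 48.3833
Sum of squared deviations: (+1.2167)² + (−1.0833)² + (−0.4833)² + (−2.0833)² + (+2.8167)² + (−0.3833)² = 15.3083
Variance = 15.3083 / 6 = 2.5514
SE* = √2.5514

SE* = 1.597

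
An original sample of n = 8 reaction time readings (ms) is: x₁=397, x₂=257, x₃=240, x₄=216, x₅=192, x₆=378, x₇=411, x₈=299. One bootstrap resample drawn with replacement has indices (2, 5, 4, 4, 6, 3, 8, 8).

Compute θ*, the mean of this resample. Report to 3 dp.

θ* = 262.125

Resample values: 257, 192, 216, 216, 378, 240, 299, 299.
Mean = (257 + 192 + 216 + 216 + 378 + 240 + 299 + 299) / 8 = 2097.0 / 8 = 262.125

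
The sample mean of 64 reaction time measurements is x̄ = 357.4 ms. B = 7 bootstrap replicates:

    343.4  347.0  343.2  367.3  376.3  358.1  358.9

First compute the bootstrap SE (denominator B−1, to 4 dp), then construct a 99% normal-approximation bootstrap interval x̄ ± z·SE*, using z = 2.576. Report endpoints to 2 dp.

(324.89, 389.91)

Mean of replicates = 356.3143; sum of squared deviations = 955.5086; SE* = √(955.5086/6) = 12.6195
Margin = 2.576 × 12.6195 = 32.508
Interval: 357.4 ± 32.508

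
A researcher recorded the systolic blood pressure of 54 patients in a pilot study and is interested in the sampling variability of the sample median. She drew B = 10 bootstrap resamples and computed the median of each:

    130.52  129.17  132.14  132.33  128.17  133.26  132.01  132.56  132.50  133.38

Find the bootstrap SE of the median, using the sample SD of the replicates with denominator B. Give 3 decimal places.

SE* = 1.658

Bootstrap SE is the standard deviation of the 10 replicate medians.
Mean of replicates: (130.52 + 129.17 + 132.14 + 132.33 + 128.17 + 133.26 + 132.01 + 132.56 + 132.50 + 133.38) / 10 = 1316.0400 / 10 = 131.6040
Sum of squared deviations: (−1.0840)² + (−2.4340)² + (+0.5360)² + (+0.7260)² + (−3.4340)² + (+1.6560)² + (+0.4060)² + (+0.9560)² + (+0.8960)² + (+1.7760)² = 27.4842
Variance = 27.4842 / 10 = 2.7484
SE* = √2.7484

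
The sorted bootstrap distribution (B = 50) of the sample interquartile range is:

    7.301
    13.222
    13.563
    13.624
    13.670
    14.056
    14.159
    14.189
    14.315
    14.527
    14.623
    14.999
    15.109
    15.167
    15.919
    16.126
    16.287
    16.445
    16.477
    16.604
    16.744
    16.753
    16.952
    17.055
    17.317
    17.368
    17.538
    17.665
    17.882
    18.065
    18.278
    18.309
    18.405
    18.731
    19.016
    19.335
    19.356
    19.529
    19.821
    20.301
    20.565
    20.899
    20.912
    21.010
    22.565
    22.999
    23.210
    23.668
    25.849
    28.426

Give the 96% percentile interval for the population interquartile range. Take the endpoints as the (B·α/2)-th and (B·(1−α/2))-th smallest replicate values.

(7.301, 25.849)

α = 0.04; lower rank = 50 × 0.020 = 1; upper rank = 50 × 0.980 = 49.
The 1st smallest replicate is 7.301; the 49th is 25.849.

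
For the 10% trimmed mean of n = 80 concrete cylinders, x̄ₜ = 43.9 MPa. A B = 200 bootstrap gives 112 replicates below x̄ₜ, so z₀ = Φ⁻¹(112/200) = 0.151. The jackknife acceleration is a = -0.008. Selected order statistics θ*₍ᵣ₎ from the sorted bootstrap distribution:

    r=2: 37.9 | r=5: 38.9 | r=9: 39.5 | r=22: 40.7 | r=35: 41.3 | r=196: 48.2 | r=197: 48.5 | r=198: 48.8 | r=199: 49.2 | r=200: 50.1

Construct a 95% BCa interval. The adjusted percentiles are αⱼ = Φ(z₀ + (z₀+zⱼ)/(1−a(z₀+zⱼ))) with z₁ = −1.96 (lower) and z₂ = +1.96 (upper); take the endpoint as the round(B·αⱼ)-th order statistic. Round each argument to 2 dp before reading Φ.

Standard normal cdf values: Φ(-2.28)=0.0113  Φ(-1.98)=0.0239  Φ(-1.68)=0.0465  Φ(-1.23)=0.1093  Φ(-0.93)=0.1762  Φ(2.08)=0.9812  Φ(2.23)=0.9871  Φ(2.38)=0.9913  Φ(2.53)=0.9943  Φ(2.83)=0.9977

Lower: z₀ + z₁ = 0.151 + (-1.960) = -1.809; 1 − a(z₀+z₁) = 1 − (-0.008)(-1.809) = 0.9855; argument = 0.151 + (-1.809)/0.9855 = -1.6846 → -1.68.
α₁ = Φ(-1.68) = 0.0465; rank = round(200 × 0.0465) = 9; θ*₍9₎ = 39.5.
Upper: z₀ + z₂ = 2.111; 1 − a(z₀+z₂) = 1.0169; argument = 2.2269 → 2.23; α₂ = 0.9871; rank = 197; θ*₍197₎ = 48.5.

(39.5, 48.5)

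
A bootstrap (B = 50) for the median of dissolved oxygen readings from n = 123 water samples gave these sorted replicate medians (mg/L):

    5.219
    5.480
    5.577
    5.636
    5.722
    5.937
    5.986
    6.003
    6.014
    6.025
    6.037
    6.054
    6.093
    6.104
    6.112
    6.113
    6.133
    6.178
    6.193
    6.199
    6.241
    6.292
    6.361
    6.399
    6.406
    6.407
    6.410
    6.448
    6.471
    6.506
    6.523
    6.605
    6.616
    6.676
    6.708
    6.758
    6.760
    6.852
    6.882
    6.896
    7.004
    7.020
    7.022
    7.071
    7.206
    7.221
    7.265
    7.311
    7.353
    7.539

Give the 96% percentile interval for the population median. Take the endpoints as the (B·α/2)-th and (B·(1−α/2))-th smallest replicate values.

(5.219, 7.353)

α = 0.04; lower rank = 50 × 0.020 = 1; upper rank = 50 × 0.980 = 49.
The 1st smallest replicate is 5.219; the 49th is 7.353.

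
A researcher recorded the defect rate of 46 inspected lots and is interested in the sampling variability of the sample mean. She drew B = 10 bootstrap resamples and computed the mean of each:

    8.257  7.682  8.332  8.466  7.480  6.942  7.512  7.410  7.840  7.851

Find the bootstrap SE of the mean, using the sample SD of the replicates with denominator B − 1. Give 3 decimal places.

Bootstrap SE is the standard deviation of the 10 replicate means.
Mean of replicates: (8.257 + 7.682 + 8.332 + 8.466 + 7.480 + 6.942 + 7.512 + 7.410 + 7.840 + 7.851) / 10 = 77.7720 / 10 = 7.7772
Sum of squared deviations: (+0.4798)² + (−0.0952)² + (+0.5548)² + (+0.6888)² + (−0.2972)² + (−0.8352)² + (−0.2652)² + (−0.3672)² + (+0.0628)² + (+0.0738)² = 2.0220
Variance = 2.0220 / 9 = 0.2247
SE* = √0.2247

SE* = 0.474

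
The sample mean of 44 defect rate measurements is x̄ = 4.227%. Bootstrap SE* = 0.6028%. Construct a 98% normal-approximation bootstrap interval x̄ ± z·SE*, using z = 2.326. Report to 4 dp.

(2.8249, 5.6291)

Margin = 2.326 × 0.6028 = 1.40211
Interval: 4.227 ± 1.40211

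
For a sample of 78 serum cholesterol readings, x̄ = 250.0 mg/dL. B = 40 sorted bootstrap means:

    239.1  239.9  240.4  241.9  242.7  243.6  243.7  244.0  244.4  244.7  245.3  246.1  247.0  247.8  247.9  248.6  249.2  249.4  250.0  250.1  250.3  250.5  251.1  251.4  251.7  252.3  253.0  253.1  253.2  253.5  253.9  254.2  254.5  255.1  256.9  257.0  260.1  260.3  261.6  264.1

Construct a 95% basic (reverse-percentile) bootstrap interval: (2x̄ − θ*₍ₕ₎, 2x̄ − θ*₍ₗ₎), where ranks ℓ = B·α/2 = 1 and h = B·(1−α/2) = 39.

Percentile endpoints at ranks 1 and 39: θ*₍1₎ = 239.1, θ*₍39₎ = 261.6.
Basic interval reflects these around x̄:
  lower = 2 × 250.0 − 261.6 = 238.4
  upper = 2 × 250.0 − 239.1 = 260.9

(238.4, 260.9)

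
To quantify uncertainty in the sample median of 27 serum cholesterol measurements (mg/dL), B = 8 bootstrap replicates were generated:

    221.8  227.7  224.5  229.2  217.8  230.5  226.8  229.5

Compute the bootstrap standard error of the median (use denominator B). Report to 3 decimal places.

SE* = 4.083

Bootstrap SE is the standard deviation of the 8 replicate medians.
Mean of replicates: (221.8 + 227.7 + 224.5 + 229.2 + 217.8 + 230.5 + 226.8 + 229.5) / 8 = 1807.8000 / 8 = 225.9750
Sum of squared deviations: (−4.1750)² + (+1.7250)² + (−1.4750)² + (+3.2250)² + (−8.1750)² + (+4.5250)² + (+0.8250)² + (+3.5250)² = 133.3950
Variance = 133.3950 / 8 = 16.6744
SE* = √16.6744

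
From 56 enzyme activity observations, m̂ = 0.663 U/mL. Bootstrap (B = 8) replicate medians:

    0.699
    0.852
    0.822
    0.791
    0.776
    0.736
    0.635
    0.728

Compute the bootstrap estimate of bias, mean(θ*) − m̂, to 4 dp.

bias = +0.0919

mean(θ*) = (0.699 + 0.852 + 0.822 + 0.791 + 0.776 + 0.736 + 0.635 + 0.728) / 8 = 0.75487
bias = 0.75487 − 0.663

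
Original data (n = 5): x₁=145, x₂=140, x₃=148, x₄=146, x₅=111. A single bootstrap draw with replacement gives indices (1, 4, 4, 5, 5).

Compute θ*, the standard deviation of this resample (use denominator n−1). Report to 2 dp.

Resample values: 145, 146, 146, 111, 111.
Mean = 131.8000; sum of squared deviations = 1442.8000
s² = 1442.8000 / 4 = 360.7000
s = √360.7000 = 18.99

θ* = 18.99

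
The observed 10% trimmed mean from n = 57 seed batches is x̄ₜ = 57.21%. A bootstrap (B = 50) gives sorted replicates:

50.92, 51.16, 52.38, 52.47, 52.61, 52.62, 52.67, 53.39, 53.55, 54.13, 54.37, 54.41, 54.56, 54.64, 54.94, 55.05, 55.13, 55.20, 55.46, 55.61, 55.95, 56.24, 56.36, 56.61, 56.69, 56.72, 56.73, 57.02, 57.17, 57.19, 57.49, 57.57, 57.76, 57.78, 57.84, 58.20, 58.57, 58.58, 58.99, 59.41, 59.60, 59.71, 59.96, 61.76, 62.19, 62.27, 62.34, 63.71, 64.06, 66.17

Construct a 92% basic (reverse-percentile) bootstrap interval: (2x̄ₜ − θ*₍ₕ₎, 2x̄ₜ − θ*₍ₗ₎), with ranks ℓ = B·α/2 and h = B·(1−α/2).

Percentile endpoints at ranks 2 and 48: θ*₍2₎ = 51.16, θ*₍48₎ = 63.71.
Basic interval reflects these around x̄ₜ:
  lower = 2 × 57.21 − 63.71 = 50.71
  upper = 2 × 57.21 − 51.16 = 63.26

(50.71, 63.26)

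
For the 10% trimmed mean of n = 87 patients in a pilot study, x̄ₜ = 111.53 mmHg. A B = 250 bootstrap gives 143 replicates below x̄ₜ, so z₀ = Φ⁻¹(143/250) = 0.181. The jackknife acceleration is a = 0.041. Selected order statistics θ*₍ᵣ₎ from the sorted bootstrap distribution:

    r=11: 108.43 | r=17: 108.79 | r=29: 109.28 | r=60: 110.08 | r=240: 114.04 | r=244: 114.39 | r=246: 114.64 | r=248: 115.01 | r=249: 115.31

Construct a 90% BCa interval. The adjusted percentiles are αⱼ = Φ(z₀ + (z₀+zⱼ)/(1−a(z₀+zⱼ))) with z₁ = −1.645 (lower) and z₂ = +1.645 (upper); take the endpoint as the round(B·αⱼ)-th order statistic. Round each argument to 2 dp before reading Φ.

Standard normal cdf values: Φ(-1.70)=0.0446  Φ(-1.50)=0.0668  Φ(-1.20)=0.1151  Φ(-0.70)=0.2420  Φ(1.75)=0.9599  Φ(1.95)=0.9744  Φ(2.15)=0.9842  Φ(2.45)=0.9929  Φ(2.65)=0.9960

(109.28, 114.64)

Lower: z₀ + z₁ = 0.181 + (-1.645) = -1.464; 1 − a(z₀+z₁) = 1 − (0.041)(-1.464) = 1.0600; argument = 0.181 + (-1.464)/1.0600 = -1.2001 → -1.20.
α₁ = Φ(-1.20) = 0.1151; rank = round(250 × 0.1151) = 29; θ*₍29₎ = 109.28.
Upper: z₀ + z₂ = 1.826; 1 − a(z₀+z₂) = 0.9251; argument = 2.1548 → 2.15; α₂ = 0.9842; rank = 246; θ*₍246₎ = 114.64.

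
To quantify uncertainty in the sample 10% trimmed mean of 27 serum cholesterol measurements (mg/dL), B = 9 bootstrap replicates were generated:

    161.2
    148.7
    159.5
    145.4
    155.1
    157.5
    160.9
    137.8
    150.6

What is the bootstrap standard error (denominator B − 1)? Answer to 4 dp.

SE* = 7.9812

Bootstrap SE is the standard deviation of the 9 replicate 10% trimmed means.
Mean of replicates: (161.2 + 148.7 + 159.5 + 145.4 + 155.1 + 157.5 + 160.9 + 137.8 + 150.6) / 9 = 1376.70000 / 9 = 152.96667
Sum of squared deviations: (+8.23333)² + (−4.26667)² + (+6.53333)² + (−7.56667)² + (+2.13333)² + (+4.53333)² + (+7.93333)² + (−15.16667)² + (−2.36667)² = 509.60000
Variance = 509.60000 / 8 = 63.70000
SE* = √63.70000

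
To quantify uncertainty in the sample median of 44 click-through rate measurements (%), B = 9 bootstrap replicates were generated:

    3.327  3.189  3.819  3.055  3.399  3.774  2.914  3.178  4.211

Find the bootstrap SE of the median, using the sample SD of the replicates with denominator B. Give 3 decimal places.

Bootstrap SE is the standard deviation of the 9 replicate medians.
Mean of replicates: (3.327 + 3.189 + 3.819 + 3.055 + 3.399 + 3.774 + 2.914 + 3.178 + 4.211) / 9 = 30.8660 / 9 = 3.4296
Sum of squared deviations: (−0.1026)² + (−0.2406)² + (+0.3894)² + (−0.3746)² + (−0.0306)² + (+0.3444)² + (−0.5156)² + (−0.2516)² + (+0.7814)² = 1.4197
Variance = 1.4197 / 9 = 0.1577
SE* = √0.1577

SE* = 0.397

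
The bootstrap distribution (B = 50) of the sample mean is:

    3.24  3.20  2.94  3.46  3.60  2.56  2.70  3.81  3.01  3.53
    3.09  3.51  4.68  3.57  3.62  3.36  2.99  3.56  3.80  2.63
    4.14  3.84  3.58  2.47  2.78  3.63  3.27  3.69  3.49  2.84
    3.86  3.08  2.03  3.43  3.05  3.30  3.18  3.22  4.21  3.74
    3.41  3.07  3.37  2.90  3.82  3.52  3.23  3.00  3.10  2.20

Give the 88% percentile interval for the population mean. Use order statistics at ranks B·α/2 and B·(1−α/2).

Sorted replicates: 2.03, 2.20, 2.47, 2.56, 2.63, 2.70, 2.78, 2.84, 2.90, 2.94, 2.99, 3.00, 3.01, 3.05, 3.07, 3.08, 3.09, 3.10, 3.18, 3.20, 3.22, 3.23, 3.24, 3.27, 3.30, 3.36, 3.37, 3.41, 3.43, 3.46, 3.49, 3.51, 3.52, 3.53, 3.56, 3.57, 3.58, 3.60, 3.62, 3.63, 3.69, 3.74, 3.80, 3.81, 3.82, 3.84, 3.86, 4.14, 4.21, 4.68
α = 0.12; lower rank = 50 × 0.060 = 3; upper rank = 50 × 0.940 = 47.
The 3rd smallest replicate is 2.47; the 47th is 3.86.

(2.47, 3.86)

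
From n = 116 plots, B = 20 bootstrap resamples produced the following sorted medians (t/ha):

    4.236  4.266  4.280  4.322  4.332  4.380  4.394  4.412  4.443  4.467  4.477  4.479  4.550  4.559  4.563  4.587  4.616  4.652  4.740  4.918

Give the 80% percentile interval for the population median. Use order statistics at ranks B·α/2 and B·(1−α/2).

(4.266, 4.652)

α = 0.20; lower rank = 20 × 0.100 = 2; upper rank = 20 × 0.900 = 18.
The 2nd smallest replicate is 4.266; the 18th is 4.652.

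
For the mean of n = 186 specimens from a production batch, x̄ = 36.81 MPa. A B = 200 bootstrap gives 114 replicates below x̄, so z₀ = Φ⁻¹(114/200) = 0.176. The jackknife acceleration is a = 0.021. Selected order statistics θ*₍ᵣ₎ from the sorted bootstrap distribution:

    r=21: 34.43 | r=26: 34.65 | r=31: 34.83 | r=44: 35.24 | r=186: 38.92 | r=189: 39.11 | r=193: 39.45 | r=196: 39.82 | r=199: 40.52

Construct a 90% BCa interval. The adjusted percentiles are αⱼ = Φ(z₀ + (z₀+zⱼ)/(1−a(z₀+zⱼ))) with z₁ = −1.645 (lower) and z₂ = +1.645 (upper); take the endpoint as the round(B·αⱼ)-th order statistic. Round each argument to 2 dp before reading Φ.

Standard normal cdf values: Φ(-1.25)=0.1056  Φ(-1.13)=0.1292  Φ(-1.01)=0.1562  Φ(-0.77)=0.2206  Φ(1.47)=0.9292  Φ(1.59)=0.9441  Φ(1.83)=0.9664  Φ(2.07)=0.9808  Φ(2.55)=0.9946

(34.43, 39.82)

Lower: z₀ + z₁ = 0.176 + (-1.645) = -1.469; 1 − a(z₀+z₁) = 1 − (0.021)(-1.469) = 1.0308; argument = 0.176 + (-1.469)/1.0308 = -1.2490 → -1.25.
α₁ = Φ(-1.25) = 0.1056; rank = round(200 × 0.1056) = 21; θ*₍21₎ = 34.43.
Upper: z₀ + z₂ = 1.821; 1 − a(z₀+z₂) = 0.9618; argument = 2.0694 → 2.07; α₂ = 0.9808; rank = 196; θ*₍196₎ = 39.82.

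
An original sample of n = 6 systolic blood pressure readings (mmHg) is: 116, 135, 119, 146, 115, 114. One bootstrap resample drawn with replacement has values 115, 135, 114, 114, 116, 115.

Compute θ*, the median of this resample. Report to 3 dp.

θ* = 115.000

Sorted: 114, 114, 115, 115, 116, 135
Median = average of the two middle values = 115.000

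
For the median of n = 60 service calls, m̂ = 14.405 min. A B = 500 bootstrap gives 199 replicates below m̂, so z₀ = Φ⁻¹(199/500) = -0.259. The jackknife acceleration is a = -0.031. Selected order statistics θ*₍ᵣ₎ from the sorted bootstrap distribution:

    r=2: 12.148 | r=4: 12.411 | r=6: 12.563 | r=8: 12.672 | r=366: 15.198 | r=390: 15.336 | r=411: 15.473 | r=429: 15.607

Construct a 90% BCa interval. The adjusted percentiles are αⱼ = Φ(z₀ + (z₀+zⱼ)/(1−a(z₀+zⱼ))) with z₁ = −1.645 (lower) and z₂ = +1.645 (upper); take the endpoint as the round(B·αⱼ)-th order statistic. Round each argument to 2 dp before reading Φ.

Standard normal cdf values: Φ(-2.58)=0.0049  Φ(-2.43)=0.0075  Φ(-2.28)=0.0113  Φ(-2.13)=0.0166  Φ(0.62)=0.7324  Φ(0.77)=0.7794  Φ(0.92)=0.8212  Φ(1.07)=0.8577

(12.563, 15.607)

Lower: z₀ + z₁ = -0.259 + (-1.645) = -1.904; 1 − a(z₀+z₁) = 1 − (-0.031)(-1.904) = 0.9410; argument = -0.259 + (-1.904)/0.9410 = -2.2824 → -2.28.
α₁ = Φ(-2.28) = 0.0113; rank = round(500 × 0.0113) = 6; θ*₍6₎ = 12.563.
Upper: z₀ + z₂ = 1.386; 1 − a(z₀+z₂) = 1.0430; argument = 1.0699 → 1.07; α₂ = 0.8577; rank = 429; θ*₍429₎ = 15.607.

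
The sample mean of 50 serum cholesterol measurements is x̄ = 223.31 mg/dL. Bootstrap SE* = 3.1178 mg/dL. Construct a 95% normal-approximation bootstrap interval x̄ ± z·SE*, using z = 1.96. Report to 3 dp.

(217.199, 229.421)

Margin = 1.96 × 3.1178 = 6.1109
Interval: 223.31 ± 6.1109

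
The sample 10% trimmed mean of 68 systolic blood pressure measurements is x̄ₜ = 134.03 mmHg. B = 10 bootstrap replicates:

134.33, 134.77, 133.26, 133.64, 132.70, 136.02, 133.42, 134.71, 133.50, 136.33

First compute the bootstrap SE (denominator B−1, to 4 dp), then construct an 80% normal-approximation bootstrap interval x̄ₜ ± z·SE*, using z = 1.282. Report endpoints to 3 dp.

Mean of replicates = 134.2680; sum of squared deviations = 12.9506; SE* = √(12.9506/9) = 1.1996
Margin = 1.282 × 1.1996 = 1.5379
Interval: 134.03 ± 1.5379

(132.492, 135.568)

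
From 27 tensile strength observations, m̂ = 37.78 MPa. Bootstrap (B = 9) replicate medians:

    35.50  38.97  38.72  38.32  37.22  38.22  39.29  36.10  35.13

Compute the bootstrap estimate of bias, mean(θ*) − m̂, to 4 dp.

mean(θ*) = (35.50 + 38.97 + 38.72 + 38.32 + 37.22 + 38.22 + 39.29 + 36.10 + 35.13) / 9 = 37.49667
bias = 37.49667 − 37.78

bias = −0.2833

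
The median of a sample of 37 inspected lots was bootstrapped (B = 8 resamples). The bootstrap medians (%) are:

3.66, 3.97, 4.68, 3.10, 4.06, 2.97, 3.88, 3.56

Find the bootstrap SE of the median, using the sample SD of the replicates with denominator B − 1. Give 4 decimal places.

Bootstrap SE is the standard deviation of the 8 replicate medians.
Mean of replicates: (3.66 + 3.97 + 4.68 + 3.10 + 4.06 + 2.97 + 3.88 + 3.56) / 8 = 29.88000 / 8 = 3.73500
Sum of squared deviations: (−0.07500)² + (+0.23500)² + (+0.94500)² + (−0.63500)² + (+0.32500)² + (−0.76500)² + (+0.14500)² + (−0.17500)² = 2.09960
Variance = 2.09960 / 7 = 0.29994
SE* = √0.29994

SE* = 0.5477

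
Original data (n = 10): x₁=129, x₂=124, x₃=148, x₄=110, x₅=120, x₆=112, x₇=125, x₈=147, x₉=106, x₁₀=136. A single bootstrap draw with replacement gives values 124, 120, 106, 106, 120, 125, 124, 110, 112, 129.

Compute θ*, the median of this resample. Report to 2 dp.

θ* = 120.00

Sorted: 106, 106, 110, 112, 120, 120, 124, 124, 125, 129
Median = average of the two middle values = 120.00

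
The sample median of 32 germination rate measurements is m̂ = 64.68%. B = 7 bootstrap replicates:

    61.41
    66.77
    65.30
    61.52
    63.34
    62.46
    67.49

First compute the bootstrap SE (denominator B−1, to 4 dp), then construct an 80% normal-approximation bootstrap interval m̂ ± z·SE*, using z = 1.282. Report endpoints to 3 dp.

Mean of replicates = 64.0414; sum of squared deviations = 37.1967; SE* = √(37.1967/6) = 2.4899
Margin = 1.282 × 2.4899 = 3.1921
Interval: 64.68 ± 3.1921

(61.488, 67.872)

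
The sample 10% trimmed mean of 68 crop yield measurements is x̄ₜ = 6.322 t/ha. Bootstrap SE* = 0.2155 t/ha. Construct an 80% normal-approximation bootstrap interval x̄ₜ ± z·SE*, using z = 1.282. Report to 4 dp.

(6.0457, 6.5983)

Margin = 1.282 × 0.2155 = 0.27627
Interval: 6.322 ± 0.27627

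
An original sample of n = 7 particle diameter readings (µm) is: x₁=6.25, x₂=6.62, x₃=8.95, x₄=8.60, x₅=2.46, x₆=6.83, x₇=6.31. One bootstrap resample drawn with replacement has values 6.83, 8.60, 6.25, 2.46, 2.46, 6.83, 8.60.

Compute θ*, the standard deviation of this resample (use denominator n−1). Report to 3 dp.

θ* = 2.583

Mean = 6.0043; sum of squared deviations = 40.0234
s² = 40.0234 / 6 = 6.6706
s = √6.6706 = 2.583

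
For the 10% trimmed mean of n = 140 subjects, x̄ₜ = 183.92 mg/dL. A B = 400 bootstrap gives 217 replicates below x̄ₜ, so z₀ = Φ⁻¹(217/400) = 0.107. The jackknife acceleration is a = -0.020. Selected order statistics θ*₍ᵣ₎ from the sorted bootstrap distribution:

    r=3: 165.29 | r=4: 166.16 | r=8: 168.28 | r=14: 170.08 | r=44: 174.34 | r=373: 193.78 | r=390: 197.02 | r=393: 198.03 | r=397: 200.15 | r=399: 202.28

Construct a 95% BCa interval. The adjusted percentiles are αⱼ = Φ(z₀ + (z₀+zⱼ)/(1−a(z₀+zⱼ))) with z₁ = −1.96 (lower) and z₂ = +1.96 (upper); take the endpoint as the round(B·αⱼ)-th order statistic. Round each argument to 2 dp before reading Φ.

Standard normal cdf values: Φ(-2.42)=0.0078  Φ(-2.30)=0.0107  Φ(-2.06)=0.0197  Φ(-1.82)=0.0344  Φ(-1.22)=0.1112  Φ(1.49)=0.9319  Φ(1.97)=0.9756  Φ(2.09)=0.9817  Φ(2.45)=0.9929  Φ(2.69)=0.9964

(170.08, 198.03)

Lower: z₀ + z₁ = 0.107 + (-1.960) = -1.853; 1 − a(z₀+z₁) = 1 − (-0.020)(-1.853) = 0.9629; argument = 0.107 + (-1.853)/0.9629 = -1.8173 → -1.82.
α₁ = Φ(-1.82) = 0.0344; rank = round(400 × 0.0344) = 14; θ*₍14₎ = 170.08.
Upper: z₀ + z₂ = 2.067; 1 − a(z₀+z₂) = 1.0413; argument = 2.0919 → 2.09; α₂ = 0.9817; rank = 393; θ*₍393₎ = 198.03.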